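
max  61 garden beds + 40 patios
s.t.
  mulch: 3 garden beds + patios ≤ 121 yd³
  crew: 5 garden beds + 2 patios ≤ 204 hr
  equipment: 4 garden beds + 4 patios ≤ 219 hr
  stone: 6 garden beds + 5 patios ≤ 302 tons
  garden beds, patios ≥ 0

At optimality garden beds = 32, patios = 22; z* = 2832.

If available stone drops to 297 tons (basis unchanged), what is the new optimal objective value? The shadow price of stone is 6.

2802

Δb = -5, so new z* = 2832 + (6)·(-5) = 2832 − 30 = 2802.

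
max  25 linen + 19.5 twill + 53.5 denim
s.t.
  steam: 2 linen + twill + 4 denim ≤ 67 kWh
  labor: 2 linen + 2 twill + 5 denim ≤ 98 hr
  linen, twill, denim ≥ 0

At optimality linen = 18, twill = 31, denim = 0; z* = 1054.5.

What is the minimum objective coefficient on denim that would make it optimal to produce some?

Check each constraint at x*: steam 67/67 (tight); labor 98/98 (tight).
From A_Bᵀ y = c: 2·y_steam + 2·y_labor = 25; 1·y_steam + 2·y_labor = 19.5.
Solving: y_steam = 5.5, y_labor = 7.
denim enters the basis when its profit ≥ yᵀa₃ = 5.5·4 + 7·5 = 57.

57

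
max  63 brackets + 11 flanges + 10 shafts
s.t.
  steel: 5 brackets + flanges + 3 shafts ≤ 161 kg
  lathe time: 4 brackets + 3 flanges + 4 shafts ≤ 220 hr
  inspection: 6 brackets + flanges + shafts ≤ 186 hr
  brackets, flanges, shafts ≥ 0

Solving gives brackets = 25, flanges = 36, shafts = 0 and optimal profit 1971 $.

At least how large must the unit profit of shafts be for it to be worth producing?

17

Binding: steel and inspection. Non-binding: lathe time (12 unused).
Slack constraints have shadow price 0 (complementary slackness).
The binding rows give the dual system: 5·y_steel + 6·y_inspection = 63 and 1·y_steel + 1·y_inspection = 11.
Solving: y_steel = 3, y_inspection = 8.
shafts enters the basis when its profit ≥ yᵀa₃ = 3·3 + 8·1 = 17.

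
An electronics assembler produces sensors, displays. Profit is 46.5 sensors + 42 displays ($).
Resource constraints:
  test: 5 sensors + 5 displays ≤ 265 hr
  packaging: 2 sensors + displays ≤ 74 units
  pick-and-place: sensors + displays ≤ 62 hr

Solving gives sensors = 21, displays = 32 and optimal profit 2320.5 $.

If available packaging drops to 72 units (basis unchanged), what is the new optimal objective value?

At the optimum: test uses 265 of 265 (binding); packaging uses 74 of 74 (binding); pick-and-place uses 53 of 62 (slack = 9).
By complementary slackness, y = 0 for the non-binding constraint.
The binding rows give the dual system: 5·y_test + 2·y_packaging = 46.5 and 5·y_test + 1·y_packaging = 42.
Solving: y_test = 7.5, y_packaging = 4.5.
Δz = y_packaging·Δb = 4.5 × (-2) = -9, so new z* = 2320.5 − 9 = 2311.5.

2311.5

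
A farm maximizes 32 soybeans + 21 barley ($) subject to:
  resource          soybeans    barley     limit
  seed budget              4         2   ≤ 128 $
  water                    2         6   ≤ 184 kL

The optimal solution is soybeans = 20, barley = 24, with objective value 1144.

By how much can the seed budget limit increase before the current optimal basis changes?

Binding constraints: seed budget, water. The basis is B = [[4,2],[2,6]] with det 20.
Per unit increase in seed budget, x* moves by d = (0.3, -0.1).
The basis stays optimal until barley reaches 0; allowable increase = 240 $.

240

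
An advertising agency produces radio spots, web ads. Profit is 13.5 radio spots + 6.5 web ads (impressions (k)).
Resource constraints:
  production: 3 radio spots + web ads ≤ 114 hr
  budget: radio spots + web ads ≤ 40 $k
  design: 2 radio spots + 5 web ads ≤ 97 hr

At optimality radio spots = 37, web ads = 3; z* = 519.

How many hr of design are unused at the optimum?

design used = 2·37 + 5·3 = 89; slack = 97 − 89 = 8.

8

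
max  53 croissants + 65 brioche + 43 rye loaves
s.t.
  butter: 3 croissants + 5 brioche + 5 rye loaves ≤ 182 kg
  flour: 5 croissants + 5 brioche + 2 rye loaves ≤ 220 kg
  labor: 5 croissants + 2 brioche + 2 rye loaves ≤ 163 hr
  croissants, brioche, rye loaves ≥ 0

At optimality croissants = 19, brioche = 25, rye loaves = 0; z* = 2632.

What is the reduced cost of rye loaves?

At the optimum: butter uses 182 of 182 (binding); flour uses 220 of 220 (binding); labor uses 145 of 163 (slack = 18).
Since labor is not tight, its dual is 0.
From A_Bᵀ y = c: 3·y_butter + 5·y_flour = 53; 5·y_butter + 5·y_flour = 65.
→ y_butter = 6 and y_flour = 7.
Reduced cost of rye loaves: c₃ − yᵀa₃ = 43 − (6·5 + 7·2) = 43 − 44 = -1.

-1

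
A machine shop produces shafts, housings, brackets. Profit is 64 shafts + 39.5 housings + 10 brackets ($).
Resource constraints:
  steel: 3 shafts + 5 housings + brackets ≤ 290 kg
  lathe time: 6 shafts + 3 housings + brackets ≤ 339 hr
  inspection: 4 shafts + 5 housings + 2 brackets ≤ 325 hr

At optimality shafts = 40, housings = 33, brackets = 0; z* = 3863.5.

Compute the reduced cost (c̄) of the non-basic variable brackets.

At the optimum: steel uses 285 of 290 (slack = 5); lathe time uses 339 of 339 (binding); inspection uses 325 of 325 (binding).
By complementary slackness, y = 0 for the non-binding constraint.
Dual feasibility on the basic columns requires 6·y_lathe time + 4·y_inspection = 64, 3·y_lathe time + 5·y_inspection = 39.5.
→ y_lathe time = 9 and y_inspection = 2.5.
Reduced cost of brackets: c₃ − yᵀa₃ = 10 − (9·1 + 2.5·2) = 10 − 14 = -4.

-4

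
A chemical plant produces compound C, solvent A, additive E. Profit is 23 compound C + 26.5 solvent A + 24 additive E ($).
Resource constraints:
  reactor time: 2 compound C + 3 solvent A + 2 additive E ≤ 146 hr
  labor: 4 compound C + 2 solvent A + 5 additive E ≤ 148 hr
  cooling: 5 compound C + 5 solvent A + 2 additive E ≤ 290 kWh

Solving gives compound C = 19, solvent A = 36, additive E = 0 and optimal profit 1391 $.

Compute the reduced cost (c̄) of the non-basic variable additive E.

-1

Check each constraint at x*: reactor time 146/146 (tight); labor 148/148 (tight); cooling 275/290 (slack 15).
By complementary slackness, y = 0 for the non-binding constraint.
Dual feasibility on the basic columns requires 2·y_reactor time + 4·y_labor = 23, 3·y_reactor time + 2·y_labor = 26.5.
Solving: y_reactor time = 7.5, y_labor = 2.
Reduced cost of additive E: c₃ − yᵀa₃ = 24 − (7.5·2 + 2·5) = 24 − 25 = -1.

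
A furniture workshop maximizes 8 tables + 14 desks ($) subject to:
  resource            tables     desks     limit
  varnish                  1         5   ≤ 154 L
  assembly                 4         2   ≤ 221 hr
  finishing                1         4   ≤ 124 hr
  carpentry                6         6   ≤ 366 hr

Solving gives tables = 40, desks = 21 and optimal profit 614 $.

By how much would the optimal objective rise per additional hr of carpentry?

At the optimum: varnish uses 145 of 154 (slack = 9); assembly uses 202 of 221 (slack = 19); finishing uses 124 of 124 (binding); carpentry uses 366 of 366 (binding).
Slack constraints have shadow price 0 (complementary slackness).
The binding rows give the dual system: 1·y_finishing + 6·y_carpentry = 8 and 4·y_finishing + 6·y_carpentry = 14.
Solving: y_finishing = 2, y_carpentry = 1.
Shadow price of carpentry = 1.

1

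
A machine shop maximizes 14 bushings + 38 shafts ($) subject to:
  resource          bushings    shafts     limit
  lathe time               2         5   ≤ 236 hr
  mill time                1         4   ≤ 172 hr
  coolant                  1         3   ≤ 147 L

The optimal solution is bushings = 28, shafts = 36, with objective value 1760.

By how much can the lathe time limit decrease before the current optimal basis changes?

Binding constraints: lathe time, mill time. The basis is B = [[2,5],[1,4]] with det 3.
Per unit decrease in lathe time, x* moves by d = (-1.3333, 0.3333).
The basis stays optimal until bushings reaches 0; allowable decrease = 21 hr.

21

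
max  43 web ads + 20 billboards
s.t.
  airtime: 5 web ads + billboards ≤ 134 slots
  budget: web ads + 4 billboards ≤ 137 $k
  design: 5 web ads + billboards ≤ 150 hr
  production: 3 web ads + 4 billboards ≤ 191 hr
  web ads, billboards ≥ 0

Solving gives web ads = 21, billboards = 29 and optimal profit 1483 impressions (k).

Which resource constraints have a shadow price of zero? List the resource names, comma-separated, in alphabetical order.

design, production

airtime: 134/134 (binding)
budget: 137/137 (binding)
design: 134/150 (slack 16)
production: 179/191 (slack 12)
By complementary slackness, a constraint with positive slack has shadow price 0 → design, production.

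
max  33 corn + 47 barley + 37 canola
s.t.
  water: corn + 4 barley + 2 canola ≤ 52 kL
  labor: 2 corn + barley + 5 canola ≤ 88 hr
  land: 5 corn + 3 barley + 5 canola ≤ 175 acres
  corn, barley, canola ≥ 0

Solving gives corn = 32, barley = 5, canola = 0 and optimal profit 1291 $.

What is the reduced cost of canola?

At the optimum: water uses 52 of 52 (binding); labor uses 69 of 88 (slack = 19); land uses 175 of 175 (binding).
By complementary slackness, y = 0 for the non-binding constraint.
From A_Bᵀ y = c: 1·y_water + 5·y_land = 33; 4·y_water + 3·y_land = 47.
This yields shadow prices y_water = 8, y_land = 5.
Reduced cost of canola: c₃ − yᵀa₃ = 37 − (8·2 + 5·5) = 37 − 41 = -4.

-4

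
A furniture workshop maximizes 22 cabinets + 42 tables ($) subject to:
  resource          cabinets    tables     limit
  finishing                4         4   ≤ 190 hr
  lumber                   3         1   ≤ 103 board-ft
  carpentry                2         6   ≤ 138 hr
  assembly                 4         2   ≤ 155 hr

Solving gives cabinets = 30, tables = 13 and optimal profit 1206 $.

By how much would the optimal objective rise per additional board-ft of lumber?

Check each constraint at x*: finishing 172/190 (slack 18); lumber 103/103 (tight); carpentry 138/138 (tight); assembly 146/155 (slack 9).
Since finishing, assembly are not tight, their duals are 0.
From A_Bᵀ y = c: 3·y_lumber + 2·y_carpentry = 22; 1·y_lumber + 6·y_carpentry = 42.
This yields shadow prices y_lumber = 3, y_carpentry = 6.5.
Shadow price of lumber = 3.

3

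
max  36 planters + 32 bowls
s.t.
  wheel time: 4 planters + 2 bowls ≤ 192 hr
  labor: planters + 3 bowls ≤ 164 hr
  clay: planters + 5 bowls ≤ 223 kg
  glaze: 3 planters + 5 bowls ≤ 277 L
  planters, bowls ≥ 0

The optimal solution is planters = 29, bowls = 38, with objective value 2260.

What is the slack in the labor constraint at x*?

labor used = 1·29 + 3·38 = 143; slack = 164 − 143 = 21.

21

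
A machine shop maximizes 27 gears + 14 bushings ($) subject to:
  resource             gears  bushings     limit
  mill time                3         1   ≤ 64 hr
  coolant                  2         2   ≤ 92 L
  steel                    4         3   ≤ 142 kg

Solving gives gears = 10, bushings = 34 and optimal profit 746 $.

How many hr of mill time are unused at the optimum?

0

mill time used = 3·10 + 1·34 = 64; slack = 64 − 64 = 0.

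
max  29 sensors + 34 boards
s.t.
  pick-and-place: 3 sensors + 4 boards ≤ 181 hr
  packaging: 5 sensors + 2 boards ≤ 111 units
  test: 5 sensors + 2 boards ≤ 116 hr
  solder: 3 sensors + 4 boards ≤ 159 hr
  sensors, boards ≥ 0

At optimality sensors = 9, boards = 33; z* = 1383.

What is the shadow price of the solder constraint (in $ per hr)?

At the optimum: pick-and-place uses 159 of 181 (slack = 22); packaging uses 111 of 111 (binding); test uses 111 of 116 (slack = 5); solder uses 159 of 159 (binding).
Slack constraints have shadow price 0 (complementary slackness).
From A_Bᵀ y = c: 5·y_packaging + 3·y_solder = 29; 2·y_packaging + 4·y_solder = 34.
This yields shadow prices y_packaging = 1, y_solder = 8.
Shadow price of solder = 8.

8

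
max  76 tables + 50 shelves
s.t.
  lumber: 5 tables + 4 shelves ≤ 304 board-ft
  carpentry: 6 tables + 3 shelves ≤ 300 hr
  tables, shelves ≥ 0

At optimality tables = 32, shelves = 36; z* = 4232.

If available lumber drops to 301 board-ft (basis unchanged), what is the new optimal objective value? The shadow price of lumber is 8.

Δb = -3, so new z* = 4232 + (8)·(-3) = 4232 − 24 = 4208.

4208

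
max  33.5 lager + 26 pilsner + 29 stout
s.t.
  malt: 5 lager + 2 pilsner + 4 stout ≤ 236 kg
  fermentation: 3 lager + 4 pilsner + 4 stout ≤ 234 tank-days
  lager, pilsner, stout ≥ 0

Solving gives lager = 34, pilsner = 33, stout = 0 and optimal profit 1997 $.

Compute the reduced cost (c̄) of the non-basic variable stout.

Check each constraint at x*: malt 236/236 (tight); fermentation 234/234 (tight).
The binding rows give the dual system: 5·y_malt + 3·y_fermentation = 33.5 and 2·y_malt + 4·y_fermentation = 26.
→ y_malt = 4 and y_fermentation = 4.5.
Reduced cost of stout: c₃ − yᵀa₃ = 29 − (4·4 + 4.5·4) = 29 − 34 = -5.

-5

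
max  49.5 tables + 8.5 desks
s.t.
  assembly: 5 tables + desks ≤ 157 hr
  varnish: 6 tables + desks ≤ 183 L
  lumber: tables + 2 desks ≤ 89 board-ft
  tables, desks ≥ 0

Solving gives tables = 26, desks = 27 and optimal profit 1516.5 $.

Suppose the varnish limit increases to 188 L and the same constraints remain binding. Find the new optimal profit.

At the optimum: assembly uses 157 of 157 (binding); varnish uses 183 of 183 (binding); lumber uses 80 of 89 (slack = 9).
Slack constraints have shadow price 0 (complementary slackness).
The binding rows give the dual system: 5·y_assembly + 6·y_varnish = 49.5 and 1·y_assembly + 1·y_varnish = 8.5.
Solving: y_assembly = 1.5, y_varnish = 7.
Δz = y_varnish·Δb = 7 × (5) = 35, so new z* = 1516.5 + 35 = 1551.5.

1551.5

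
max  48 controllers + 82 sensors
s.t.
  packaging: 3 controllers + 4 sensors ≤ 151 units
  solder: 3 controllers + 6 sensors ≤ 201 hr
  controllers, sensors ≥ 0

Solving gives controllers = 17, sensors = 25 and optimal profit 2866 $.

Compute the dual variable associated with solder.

Check each constraint at x*: packaging 151/151 (tight); solder 201/201 (tight).
From A_Bᵀ y = c: 3·y_packaging + 3·y_solder = 48; 4·y_packaging + 6·y_solder = 82.
Solving: y_packaging = 7, y_solder = 9.
Shadow price of solder = 9.

9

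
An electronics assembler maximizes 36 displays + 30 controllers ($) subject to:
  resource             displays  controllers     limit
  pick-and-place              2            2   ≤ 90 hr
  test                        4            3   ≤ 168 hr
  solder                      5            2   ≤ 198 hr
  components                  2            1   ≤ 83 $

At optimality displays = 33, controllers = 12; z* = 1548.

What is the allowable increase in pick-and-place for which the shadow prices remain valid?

22

Binding constraints: pick-and-place, test. The basis is B = [[2,2],[4,3]] with det -2.
Per unit increase in pick-and-place, x* moves by d = (-1.5, 2).
The basis stays optimal until displays reaches 0; allowable increase = 22 hr.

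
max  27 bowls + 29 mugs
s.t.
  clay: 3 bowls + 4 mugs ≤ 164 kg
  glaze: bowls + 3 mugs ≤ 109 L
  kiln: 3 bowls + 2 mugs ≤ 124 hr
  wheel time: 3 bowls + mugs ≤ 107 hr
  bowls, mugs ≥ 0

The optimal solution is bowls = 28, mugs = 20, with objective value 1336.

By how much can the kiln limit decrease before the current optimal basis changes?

25.2

Binding constraints: clay, kiln. The basis is B = [[3,4],[3,2]] with det -6.
Per unit decrease in kiln, x* moves by d = (-0.6667, 0.5).
The basis stays optimal until glaze becomes binding; allowable decrease = 25.2 hr.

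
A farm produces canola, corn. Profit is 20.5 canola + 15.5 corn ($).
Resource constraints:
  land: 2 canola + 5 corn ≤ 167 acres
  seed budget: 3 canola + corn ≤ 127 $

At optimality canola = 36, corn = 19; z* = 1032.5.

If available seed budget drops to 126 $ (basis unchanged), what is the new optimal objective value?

Check each constraint at x*: land 167/167 (tight); seed budget 127/127 (tight).
From A_Bᵀ y = c: 2·y_land + 3·y_seed budget = 20.5; 5·y_land + 1·y_seed budget = 15.5.
This yields shadow prices y_land = 2, y_seed budget = 5.5.
Δz = y_seed budget·Δb = 5.5 × (-1) = -5.5, so new z* = 1032.5 − 5.5 = 1027.

1027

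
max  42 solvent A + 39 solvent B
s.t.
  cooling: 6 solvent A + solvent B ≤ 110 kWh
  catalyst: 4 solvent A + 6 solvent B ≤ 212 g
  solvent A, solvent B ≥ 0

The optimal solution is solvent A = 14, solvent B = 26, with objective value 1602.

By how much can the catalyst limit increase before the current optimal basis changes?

Binding constraints: cooling, catalyst. The basis is B = [[6,1],[4,6]] with det 32.
Per unit increase in catalyst, x* moves by d = (-0.03125, 0.1875).
The basis stays optimal until solvent A reaches 0; allowable increase = 448 g.

448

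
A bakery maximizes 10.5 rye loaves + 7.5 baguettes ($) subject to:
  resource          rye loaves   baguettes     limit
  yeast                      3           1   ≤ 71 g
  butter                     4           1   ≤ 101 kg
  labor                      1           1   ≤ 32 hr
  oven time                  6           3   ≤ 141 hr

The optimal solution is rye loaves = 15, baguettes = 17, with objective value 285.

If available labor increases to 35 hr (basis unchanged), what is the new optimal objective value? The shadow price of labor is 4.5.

298.5

Δb = 3, so new z* = 285 + (4.5)·(3) = 285 + 13.5 = 298.5.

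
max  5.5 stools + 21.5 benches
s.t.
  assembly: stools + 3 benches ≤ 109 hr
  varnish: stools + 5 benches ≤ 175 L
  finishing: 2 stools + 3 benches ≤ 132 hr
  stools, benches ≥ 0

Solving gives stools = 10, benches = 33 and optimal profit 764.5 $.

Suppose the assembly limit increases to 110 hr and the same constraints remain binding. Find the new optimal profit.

Check each constraint at x*: assembly 109/109 (tight); varnish 175/175 (tight); finishing 119/132 (slack 13).
Slack constraints have shadow price 0 (complementary slackness).
From A_Bᵀ y = c: 1·y_assembly + 1·y_varnish = 5.5; 3·y_assembly + 5·y_varnish = 21.5.
→ y_assembly = 3 and y_varnish = 2.5.
Δz = y_assembly·Δb = 3 × (1) = 3, so new z* = 764.5 + 3 = 767.5.

767.5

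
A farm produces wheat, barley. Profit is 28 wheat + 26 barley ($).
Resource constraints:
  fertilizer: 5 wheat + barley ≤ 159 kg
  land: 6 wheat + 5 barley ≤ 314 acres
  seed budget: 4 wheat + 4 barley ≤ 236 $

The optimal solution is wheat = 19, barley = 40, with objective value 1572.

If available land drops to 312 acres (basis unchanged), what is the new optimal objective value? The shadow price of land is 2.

Δb = -2, so new z* = 1572 + (2)·(-2) = 1572 − 4 = 1568.

1568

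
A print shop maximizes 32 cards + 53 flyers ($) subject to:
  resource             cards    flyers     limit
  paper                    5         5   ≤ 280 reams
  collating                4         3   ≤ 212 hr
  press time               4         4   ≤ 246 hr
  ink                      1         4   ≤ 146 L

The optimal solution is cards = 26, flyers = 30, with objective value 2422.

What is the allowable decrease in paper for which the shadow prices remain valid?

97.5

Binding constraints: paper, ink. The basis is B = [[5,5],[1,4]] with det 15.
Per unit decrease in paper, x* moves by d = (-0.2667, 0.0667).
The basis stays optimal until cards reaches 0; allowable decrease = 97.5 reams.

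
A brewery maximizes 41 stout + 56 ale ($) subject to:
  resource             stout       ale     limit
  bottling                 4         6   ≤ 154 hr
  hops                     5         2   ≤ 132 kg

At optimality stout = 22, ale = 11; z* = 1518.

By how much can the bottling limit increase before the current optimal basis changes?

242

Binding constraints: bottling, hops. The basis is B = [[4,6],[5,2]] with det -22.
Per unit increase in bottling, x* moves by d = (-0.0909, 0.2273).
The basis stays optimal until stout reaches 0; allowable increase = 242 hr.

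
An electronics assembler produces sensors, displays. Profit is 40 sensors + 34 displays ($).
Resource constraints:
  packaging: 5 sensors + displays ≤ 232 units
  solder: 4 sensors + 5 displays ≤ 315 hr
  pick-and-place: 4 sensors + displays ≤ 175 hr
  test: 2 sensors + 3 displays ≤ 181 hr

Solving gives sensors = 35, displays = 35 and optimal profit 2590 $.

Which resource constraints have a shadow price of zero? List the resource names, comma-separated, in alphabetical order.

packaging: 210/232 (slack 22)
solder: 315/315 (binding)
pick-and-place: 175/175 (binding)
test: 175/181 (slack 6)
By complementary slackness, a constraint with positive slack has shadow price 0 → packaging, test.

packaging, test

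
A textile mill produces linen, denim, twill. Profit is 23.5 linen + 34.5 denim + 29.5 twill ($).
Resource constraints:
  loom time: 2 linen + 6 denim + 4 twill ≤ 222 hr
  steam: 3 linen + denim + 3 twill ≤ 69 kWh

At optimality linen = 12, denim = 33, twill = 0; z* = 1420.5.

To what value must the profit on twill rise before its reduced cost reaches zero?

At the optimum: loom time uses 222 of 222 (binding); steam uses 69 of 69 (binding).
From A_Bᵀ y = c: 2·y_loom time + 3·y_steam = 23.5; 6·y_loom time + 1·y_steam = 34.5.
Solving: y_loom time = 5, y_steam = 4.5.
twill enters the basis when its profit ≥ yᵀa₃ = 5·4 + 4.5·3 = 33.5.

33.5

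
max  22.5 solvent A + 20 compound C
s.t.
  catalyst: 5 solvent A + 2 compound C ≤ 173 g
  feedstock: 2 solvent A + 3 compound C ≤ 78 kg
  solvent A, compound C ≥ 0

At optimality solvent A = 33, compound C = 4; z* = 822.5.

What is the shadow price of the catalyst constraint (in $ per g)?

2.5

At the optimum: catalyst uses 173 of 173 (binding); feedstock uses 78 of 78 (binding).
From A_Bᵀ y = c: 5·y_catalyst + 2·y_feedstock = 22.5; 2·y_catalyst + 3·y_feedstock = 20.
Solving: y_catalyst = 2.5, y_feedstock = 5.
Shadow price of catalyst = 2.5.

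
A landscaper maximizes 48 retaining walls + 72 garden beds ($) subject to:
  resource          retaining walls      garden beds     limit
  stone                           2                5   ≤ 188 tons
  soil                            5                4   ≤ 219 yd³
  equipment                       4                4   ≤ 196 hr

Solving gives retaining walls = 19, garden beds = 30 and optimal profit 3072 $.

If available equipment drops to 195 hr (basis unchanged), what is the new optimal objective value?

At the optimum: stone uses 188 of 188 (binding); soil uses 215 of 219 (slack = 4); equipment uses 196 of 196 (binding).
Slack constraints have shadow price 0 (complementary slackness).
The binding rows give the dual system: 2·y_stone + 4·y_equipment = 48 and 5·y_stone + 4·y_equipment = 72.
→ y_stone = 8 and y_equipment = 8.
Δz = y_equipment·Δb = 8 × (-1) = -8, so new z* = 3072 − 8 = 3064.

3064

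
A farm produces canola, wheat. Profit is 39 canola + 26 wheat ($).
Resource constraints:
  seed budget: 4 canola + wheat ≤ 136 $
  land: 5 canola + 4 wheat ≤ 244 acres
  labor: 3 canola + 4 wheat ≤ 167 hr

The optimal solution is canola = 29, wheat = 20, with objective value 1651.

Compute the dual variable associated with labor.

5

At the optimum: seed budget uses 136 of 136 (binding); land uses 225 of 244 (slack = 19); labor uses 167 of 167 (binding).
By complementary slackness, y = 0 for the non-binding constraint.
Dual feasibility on the basic columns requires 4·y_seed budget + 3·y_labor = 39, 1·y_seed budget + 4·y_labor = 26.
→ y_seed budget = 6 and y_labor = 5.
Shadow price of labor = 5.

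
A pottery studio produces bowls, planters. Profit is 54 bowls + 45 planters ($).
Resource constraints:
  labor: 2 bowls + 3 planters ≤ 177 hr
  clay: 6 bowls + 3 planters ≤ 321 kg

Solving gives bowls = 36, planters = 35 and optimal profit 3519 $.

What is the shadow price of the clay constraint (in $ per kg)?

6

At the optimum: labor uses 177 of 177 (binding); clay uses 321 of 321 (binding).
Dual feasibility on the basic columns requires 2·y_labor + 6·y_clay = 54, 3·y_labor + 3·y_clay = 45.
→ y_labor = 9 and y_clay = 6.
Shadow price of clay = 6.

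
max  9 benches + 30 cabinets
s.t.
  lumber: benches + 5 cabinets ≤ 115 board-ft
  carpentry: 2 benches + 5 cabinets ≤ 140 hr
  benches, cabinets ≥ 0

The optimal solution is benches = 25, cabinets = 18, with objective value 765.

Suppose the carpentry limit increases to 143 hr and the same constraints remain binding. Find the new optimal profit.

774

Check each constraint at x*: lumber 115/115 (tight); carpentry 140/140 (tight).
The binding rows give the dual system: 1·y_lumber + 2·y_carpentry = 9 and 5·y_lumber + 5·y_carpentry = 30.
→ y_lumber = 3 and y_carpentry = 3.
Δz = y_carpentry·Δb = 3 × (3) = 9, so new z* = 765 + 9 = 774.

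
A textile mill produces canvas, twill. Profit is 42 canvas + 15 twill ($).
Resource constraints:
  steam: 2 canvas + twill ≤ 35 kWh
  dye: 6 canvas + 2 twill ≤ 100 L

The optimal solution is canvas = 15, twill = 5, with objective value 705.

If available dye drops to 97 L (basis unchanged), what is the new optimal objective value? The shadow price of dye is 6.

Δb = -3, so new z* = 705 + (6)·(-3) = 705 − 18 = 687.

687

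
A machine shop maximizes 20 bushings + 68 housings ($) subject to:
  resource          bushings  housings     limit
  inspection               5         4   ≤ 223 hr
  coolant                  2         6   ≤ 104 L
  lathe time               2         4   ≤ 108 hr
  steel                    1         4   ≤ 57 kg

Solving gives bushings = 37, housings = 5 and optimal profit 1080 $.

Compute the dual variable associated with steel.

Binding: coolant and steel. Non-binding: inspection (18 unused), lathe time (14 unused).
Since inspection, lathe time are not tight, their duals are 0.
The binding rows give the dual system: 2·y_coolant + 1·y_steel = 20 and 6·y_coolant + 4·y_steel = 68.
Solving: y_coolant = 6, y_steel = 8.
Shadow price of steel = 8.

8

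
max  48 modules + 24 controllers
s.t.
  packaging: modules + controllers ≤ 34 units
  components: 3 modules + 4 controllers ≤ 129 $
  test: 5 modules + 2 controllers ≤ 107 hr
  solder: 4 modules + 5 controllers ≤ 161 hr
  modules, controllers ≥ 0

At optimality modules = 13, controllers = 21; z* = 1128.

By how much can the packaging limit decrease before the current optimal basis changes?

12.6

Binding constraints: packaging, test. The basis is B = [[1,1],[5,2]] with det -3.
Per unit decrease in packaging, x* moves by d = (0.6667, -1.6667).
The basis stays optimal until controllers reaches 0; allowable decrease = 12.6 units.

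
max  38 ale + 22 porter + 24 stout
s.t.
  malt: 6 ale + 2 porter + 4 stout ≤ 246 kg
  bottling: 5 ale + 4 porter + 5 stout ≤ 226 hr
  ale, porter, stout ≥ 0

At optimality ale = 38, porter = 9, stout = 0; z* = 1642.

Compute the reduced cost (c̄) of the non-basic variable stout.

At the optimum: malt uses 246 of 246 (binding); bottling uses 226 of 226 (binding).
From A_Bᵀ y = c: 6·y_malt + 5·y_bottling = 38; 2·y_malt + 4·y_bottling = 22.
This yields shadow prices y_malt = 3, y_bottling = 4.
Reduced cost of stout: c₃ − yᵀa₃ = 24 − (3·4 + 4·5) = 24 − 32 = -8.

-8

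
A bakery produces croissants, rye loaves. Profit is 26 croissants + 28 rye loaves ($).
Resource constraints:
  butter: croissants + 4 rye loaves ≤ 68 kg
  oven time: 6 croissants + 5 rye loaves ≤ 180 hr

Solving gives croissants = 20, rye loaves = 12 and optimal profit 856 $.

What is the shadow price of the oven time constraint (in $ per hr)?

At the optimum: butter uses 68 of 68 (binding); oven time uses 180 of 180 (binding).
From A_Bᵀ y = c: 1·y_butter + 6·y_oven time = 26; 4·y_butter + 5·y_oven time = 28.
This yields shadow prices y_butter = 2, y_oven time = 4.
Shadow price of oven time = 4.

4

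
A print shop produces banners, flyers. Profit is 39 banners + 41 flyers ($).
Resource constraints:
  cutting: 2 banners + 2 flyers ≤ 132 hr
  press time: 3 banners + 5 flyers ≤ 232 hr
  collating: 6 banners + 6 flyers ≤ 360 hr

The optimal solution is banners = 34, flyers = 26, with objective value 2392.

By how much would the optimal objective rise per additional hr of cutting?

0

Check each constraint at x*: cutting 120/132 (slack 12); press time 232/232 (tight); collating 360/360 (tight).
Since cutting is not tight, its dual is 0.
The binding rows give the dual system: 3·y_press time + 6·y_collating = 39 and 5·y_press time + 6·y_collating = 41.
This yields shadow prices y_press time = 1, y_collating = 6.
Shadow price of cutting = 0.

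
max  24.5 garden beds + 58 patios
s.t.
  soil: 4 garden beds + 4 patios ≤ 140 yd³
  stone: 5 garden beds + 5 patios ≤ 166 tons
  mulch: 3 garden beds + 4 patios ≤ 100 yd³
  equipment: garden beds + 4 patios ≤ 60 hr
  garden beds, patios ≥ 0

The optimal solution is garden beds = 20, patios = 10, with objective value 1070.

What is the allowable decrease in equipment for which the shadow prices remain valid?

25.6

Binding constraints: mulch, equipment. The basis is B = [[3,4],[1,4]] with det 8.
Per unit decrease in equipment, x* moves by d = (0.5, -0.375).
The basis stays optimal until stone becomes binding; allowable decrease = 25.6 hr.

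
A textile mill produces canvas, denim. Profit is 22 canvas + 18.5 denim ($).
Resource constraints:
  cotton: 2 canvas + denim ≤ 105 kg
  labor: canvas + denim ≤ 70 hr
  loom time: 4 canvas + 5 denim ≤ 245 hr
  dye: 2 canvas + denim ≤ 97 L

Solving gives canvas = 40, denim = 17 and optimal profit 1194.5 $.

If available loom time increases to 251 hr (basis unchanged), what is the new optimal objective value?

1209.5

Check each constraint at x*: cotton 97/105 (slack 8); labor 57/70 (slack 13); loom time 245/245 (tight); dye 97/97 (tight).
By complementary slackness, y = 0 for the non-binding constraints.
Dual feasibility on the basic columns requires 4·y_loom time + 2·y_dye = 22, 5·y_loom time + 1·y_dye = 18.5.
→ y_loom time = 2.5 and y_dye = 6.
Δz = y_loom time·Δb = 2.5 × (6) = 15, so new z* = 1194.5 + 15 = 1209.5.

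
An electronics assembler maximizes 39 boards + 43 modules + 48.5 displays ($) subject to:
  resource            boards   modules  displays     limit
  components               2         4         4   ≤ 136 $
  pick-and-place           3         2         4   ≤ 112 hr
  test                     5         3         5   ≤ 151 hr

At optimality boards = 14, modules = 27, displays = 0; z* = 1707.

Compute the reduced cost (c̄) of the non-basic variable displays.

-4.5

Binding: components and test. Non-binding: pick-and-place (16 unused).
Since pick-and-place is not tight, its dual is 0.
From A_Bᵀ y = c: 2·y_components + 5·y_test = 39; 4·y_components + 3·y_test = 43.
Solving: y_components = 7, y_test = 5.
Reduced cost of displays: c₃ − yᵀa₃ = 48.5 − (7·4 + 5·5) = 48.5 − 53 = -4.5.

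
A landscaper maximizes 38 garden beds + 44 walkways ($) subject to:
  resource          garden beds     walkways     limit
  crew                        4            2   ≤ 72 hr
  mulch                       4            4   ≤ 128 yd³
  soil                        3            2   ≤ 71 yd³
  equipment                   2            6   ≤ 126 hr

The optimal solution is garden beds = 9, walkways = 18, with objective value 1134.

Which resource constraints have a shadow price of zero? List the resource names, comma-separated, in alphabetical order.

mulch, soil

crew: 72/72 (binding)
mulch: 108/128 (slack 20)
soil: 63/71 (slack 8)
equipment: 126/126 (binding)
By complementary slackness, a constraint with positive slack has shadow price 0 → mulch, soil.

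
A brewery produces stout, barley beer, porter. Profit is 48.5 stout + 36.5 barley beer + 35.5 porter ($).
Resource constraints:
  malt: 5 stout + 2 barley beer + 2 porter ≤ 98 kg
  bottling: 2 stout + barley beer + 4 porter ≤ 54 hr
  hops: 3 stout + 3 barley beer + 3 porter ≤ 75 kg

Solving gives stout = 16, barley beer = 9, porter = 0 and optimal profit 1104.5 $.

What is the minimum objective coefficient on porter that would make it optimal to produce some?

At the optimum: malt uses 98 of 98 (binding); bottling uses 41 of 54 (slack = 13); hops uses 75 of 75 (binding).
Since bottling is not tight, its dual is 0.
From A_Bᵀ y = c: 5·y_malt + 3·y_hops = 48.5; 2·y_malt + 3·y_hops = 36.5.
→ y_malt = 4 and y_hops = 9.5.
porter enters the basis when its profit ≥ yᵀa₃ = 4·2 + 9.5·3 = 36.5.

36.5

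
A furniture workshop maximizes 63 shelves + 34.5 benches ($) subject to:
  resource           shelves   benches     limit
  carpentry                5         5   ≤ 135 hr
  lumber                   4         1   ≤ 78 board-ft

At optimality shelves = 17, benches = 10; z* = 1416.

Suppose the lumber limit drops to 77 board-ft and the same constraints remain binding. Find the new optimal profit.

Check each constraint at x*: carpentry 135/135 (tight); lumber 78/78 (tight).
Dual feasibility on the basic columns requires 5·y_carpentry + 4·y_lumber = 63, 5·y_carpentry + 1·y_lumber = 34.5.
Solving: y_carpentry = 5, y_lumber = 9.5.
Δz = y_lumber·Δb = 9.5 × (-1) = -9.5, so new z* = 1416 − 9.5 = 1406.5.

1406.5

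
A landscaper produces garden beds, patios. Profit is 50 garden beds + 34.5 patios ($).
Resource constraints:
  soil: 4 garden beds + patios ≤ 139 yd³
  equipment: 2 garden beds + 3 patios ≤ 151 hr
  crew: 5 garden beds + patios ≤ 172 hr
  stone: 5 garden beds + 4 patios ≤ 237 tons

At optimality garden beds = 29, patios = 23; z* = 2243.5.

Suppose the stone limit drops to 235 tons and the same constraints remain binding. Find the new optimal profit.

2227.5

Check each constraint at x*: soil 139/139 (tight); equipment 127/151 (slack 24); crew 168/172 (slack 4); stone 237/237 (tight).
Slack constraints have shadow price 0 (complementary slackness).
From A_Bᵀ y = c: 4·y_soil + 5·y_stone = 50; 1·y_soil + 4·y_stone = 34.5.
→ y_soil = 2.5 and y_stone = 8.
Δz = y_stone·Δb = 8 × (-2) = -16, so new z* = 2243.5 − 16 = 2227.5.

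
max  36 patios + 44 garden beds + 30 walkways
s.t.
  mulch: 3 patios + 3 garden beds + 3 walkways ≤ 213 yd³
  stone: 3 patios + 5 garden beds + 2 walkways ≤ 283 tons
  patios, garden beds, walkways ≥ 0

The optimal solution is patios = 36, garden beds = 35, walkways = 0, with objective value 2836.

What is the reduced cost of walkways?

-2

At the optimum: mulch uses 213 of 213 (binding); stone uses 283 of 283 (binding).
From A_Bᵀ y = c: 3·y_mulch + 3·y_stone = 36; 3·y_mulch + 5·y_stone = 44.
Solving: y_mulch = 8, y_stone = 4.
Reduced cost of walkways: c₃ − yᵀa₃ = 30 − (8·3 + 4·2) = 30 − 32 = -2.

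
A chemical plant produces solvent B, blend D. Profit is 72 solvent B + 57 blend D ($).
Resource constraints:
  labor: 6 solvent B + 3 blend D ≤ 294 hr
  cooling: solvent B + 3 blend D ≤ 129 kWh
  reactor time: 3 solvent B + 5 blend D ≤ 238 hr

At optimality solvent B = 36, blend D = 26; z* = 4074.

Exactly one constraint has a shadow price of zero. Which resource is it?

cooling

labor: 294/294 (binding)
cooling: 114/129 (slack 15)
reactor time: 238/238 (binding)
By complementary slackness, a constraint with positive slack has shadow price 0 → cooling.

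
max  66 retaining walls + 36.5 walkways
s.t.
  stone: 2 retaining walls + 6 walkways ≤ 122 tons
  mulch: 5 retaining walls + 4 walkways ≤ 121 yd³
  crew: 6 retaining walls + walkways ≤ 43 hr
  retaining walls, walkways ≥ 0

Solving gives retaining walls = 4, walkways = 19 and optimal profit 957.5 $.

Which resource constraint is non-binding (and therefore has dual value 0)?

stone: 122/122 (binding)
mulch: 96/121 (slack 25)
crew: 43/43 (binding)
By complementary slackness, a constraint with positive slack has shadow price 0 → mulch.

mulch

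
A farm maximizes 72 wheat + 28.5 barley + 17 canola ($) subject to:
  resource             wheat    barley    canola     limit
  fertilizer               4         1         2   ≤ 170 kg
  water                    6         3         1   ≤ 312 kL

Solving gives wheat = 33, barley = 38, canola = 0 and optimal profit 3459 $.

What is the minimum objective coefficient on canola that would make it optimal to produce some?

Both fertilizer and water are binding at x*.
From A_Bᵀ y = c: 4·y_fertilizer + 6·y_water = 72; 1·y_fertilizer + 3·y_water = 28.5.
This yields shadow prices y_fertilizer = 7.5, y_water = 7.
canola enters the basis when its profit ≥ yᵀa₃ = 7.5·2 + 7·1 = 22.

22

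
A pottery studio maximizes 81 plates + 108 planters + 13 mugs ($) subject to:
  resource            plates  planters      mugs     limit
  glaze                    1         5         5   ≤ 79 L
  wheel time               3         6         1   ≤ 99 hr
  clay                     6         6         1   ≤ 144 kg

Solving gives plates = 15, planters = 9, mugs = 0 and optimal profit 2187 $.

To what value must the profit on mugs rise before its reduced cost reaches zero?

18

Binding: wheel time and clay. Non-binding: glaze (19 unused).
Since glaze is not tight, its dual is 0.
Dual feasibility on the basic columns requires 3·y_wheel time + 6·y_clay = 81, 6·y_wheel time + 6·y_clay = 108.
This yields shadow prices y_wheel time = 9, y_clay = 9.
mugs enters the basis when its profit ≥ yᵀa₃ = 9·1 + 9·1 = 18.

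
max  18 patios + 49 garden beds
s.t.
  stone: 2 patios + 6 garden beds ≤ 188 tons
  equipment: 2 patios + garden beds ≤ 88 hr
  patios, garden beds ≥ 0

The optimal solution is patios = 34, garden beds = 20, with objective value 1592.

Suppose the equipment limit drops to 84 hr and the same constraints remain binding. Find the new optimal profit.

1588

Check each constraint at x*: stone 188/188 (tight); equipment 88/88 (tight).
From A_Bᵀ y = c: 2·y_stone + 2·y_equipment = 18; 6·y_stone + 1·y_equipment = 49.
Solving: y_stone = 8, y_equipment = 1.
Δz = y_equipment·Δb = 1 × (-4) = -4, so new z* = 1592 − 4 = 1588.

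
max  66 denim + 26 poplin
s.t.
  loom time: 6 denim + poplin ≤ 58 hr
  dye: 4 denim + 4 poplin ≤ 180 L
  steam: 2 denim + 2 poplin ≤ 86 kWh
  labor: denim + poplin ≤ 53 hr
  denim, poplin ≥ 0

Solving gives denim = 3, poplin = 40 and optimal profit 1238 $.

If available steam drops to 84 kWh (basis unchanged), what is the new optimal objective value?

At the optimum: loom time uses 58 of 58 (binding); dye uses 172 of 180 (slack = 8); steam uses 86 of 86 (binding); labor uses 43 of 53 (slack = 10).
Since dye, labor are not tight, their duals are 0.
From A_Bᵀ y = c: 6·y_loom time + 2·y_steam = 66; 1·y_loom time + 2·y_steam = 26.
This yields shadow prices y_loom time = 8, y_steam = 9.
Δz = y_steam·Δb = 9 × (-2) = -18, so new z* = 1238 − 18 = 1220.

1220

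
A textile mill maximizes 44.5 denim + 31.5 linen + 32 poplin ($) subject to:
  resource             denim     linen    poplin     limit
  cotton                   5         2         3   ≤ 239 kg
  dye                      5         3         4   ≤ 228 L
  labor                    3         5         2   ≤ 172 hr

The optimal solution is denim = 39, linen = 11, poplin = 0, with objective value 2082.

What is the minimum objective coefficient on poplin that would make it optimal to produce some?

35

At the optimum: cotton uses 217 of 239 (slack = 22); dye uses 228 of 228 (binding); labor uses 172 of 172 (binding).
Since cotton is not tight, its dual is 0.
From A_Bᵀ y = c: 5·y_dye + 3·y_labor = 44.5; 3·y_dye + 5·y_labor = 31.5.
→ y_dye = 8 and y_labor = 1.5.
poplin enters the basis when its profit ≥ yᵀa₃ = 8·4 + 1.5·2 = 35.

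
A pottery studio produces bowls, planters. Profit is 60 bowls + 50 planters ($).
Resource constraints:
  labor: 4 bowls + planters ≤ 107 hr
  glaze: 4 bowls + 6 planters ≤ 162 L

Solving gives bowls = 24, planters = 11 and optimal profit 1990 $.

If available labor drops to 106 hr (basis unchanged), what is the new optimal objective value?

At the optimum: labor uses 107 of 107 (binding); glaze uses 162 of 162 (binding).
From A_Bᵀ y = c: 4·y_labor + 4·y_glaze = 60; 1·y_labor + 6·y_glaze = 50.
Solving: y_labor = 8, y_glaze = 7.
Δz = y_labor·Δb = 8 × (-1) = -8, so new z* = 1990 − 8 = 1982.

1982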